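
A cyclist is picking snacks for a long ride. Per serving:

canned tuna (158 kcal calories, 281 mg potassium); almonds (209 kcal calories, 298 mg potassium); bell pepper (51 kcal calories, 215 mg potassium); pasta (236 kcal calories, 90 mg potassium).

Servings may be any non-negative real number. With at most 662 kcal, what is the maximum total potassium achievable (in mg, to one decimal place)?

2790.8 mg

Potassium per kcal: bell pepper 4.216, canned tuna 1.778, almonds 1.426, pasta 0.3814.
With no serving limits, spend the whole calories allowance on bell pepper: 662 kcal / 51 kcal × 215 mg = 2790.8 mg.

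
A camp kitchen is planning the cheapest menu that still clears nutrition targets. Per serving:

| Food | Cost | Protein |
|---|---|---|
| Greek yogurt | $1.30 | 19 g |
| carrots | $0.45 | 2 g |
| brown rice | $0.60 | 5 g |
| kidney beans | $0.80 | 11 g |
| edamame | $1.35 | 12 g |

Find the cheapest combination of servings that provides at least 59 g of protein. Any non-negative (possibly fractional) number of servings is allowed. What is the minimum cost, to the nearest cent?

$4.04

Cost per g of protein: Greek yogurt $0.0684, kidney beans $0.0727, edamame $0.1125, brown rice $0.1200, carrots $0.2250.
With no serving limits, use only Greek yogurt: 59 g / 19 g = 3.105 servings × $1.30 = $4.04.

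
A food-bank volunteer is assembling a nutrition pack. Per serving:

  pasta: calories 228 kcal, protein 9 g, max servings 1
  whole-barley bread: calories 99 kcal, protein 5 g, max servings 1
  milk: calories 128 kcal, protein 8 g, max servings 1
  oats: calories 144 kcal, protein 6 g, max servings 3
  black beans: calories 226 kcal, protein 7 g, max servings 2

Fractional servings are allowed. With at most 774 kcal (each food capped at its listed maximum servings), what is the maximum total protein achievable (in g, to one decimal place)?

35.5 g

Protein per kcal: milk 0.0625, whole-barley bread 0.05051, oats 0.04167, pasta 0.03947, black beans 0.03097.
Take 1 serving of milk: uses 128 kcal, +8.0 g protein (running total 8.0 g).
Take 1 serving of whole-barley bread: uses 99 kcal, +5.0 g protein (running total 13.0 g).
Take 3 servings of oats: uses 432 kcal, +18.0 g protein (running total 31.0 g).
Take 0.5044 servings of pasta: uses 115 kcal, +4.5 g protein (running total 35.5 g).
Filling greedily by protein-per-kcal is optimal for one linear limit, giving 35.5 g.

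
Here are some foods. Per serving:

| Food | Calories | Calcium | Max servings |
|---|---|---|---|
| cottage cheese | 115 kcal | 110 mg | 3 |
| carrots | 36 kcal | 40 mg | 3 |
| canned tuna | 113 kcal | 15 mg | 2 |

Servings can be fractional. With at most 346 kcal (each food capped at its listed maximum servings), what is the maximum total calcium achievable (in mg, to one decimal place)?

347.7 mg

Calcium per kcal: carrots 1.111, cottage cheese 0.9565, canned tuna 0.1327.
Take 3 servings of carrots: uses 108 kcal, +120.0 mg calcium (running total 120.0 mg).
Take 2.07 servings of cottage cheese: uses 238 kcal, +227.7 mg calcium (running total 347.7 mg).
Filling greedily by calcium-per-kcal is optimal for one linear limit, giving 347.7 mg.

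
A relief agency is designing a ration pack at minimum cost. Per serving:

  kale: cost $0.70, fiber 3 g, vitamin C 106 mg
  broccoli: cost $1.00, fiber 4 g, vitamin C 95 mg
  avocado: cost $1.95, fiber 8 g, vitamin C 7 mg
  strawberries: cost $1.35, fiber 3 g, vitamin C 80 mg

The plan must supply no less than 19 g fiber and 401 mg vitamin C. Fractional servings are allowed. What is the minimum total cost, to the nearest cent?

$4.43

kale only: max(19/3, 401/106) = 6.333 servings → $4.43.
broccoli only: max(19/4, 401/95) = 4.75 servings → $4.75.
avocado only: max(19/8, 401/7) = 57.29 servings → $111.71.
strawberries only: max(19/3, 401/80) = 6.333 servings → $8.55.
kale + broccoli: the both-tight solution has a negative serving — not a feasible corner.
kale + avocado with both tight: 3.718 servings and 0.9807 servings → $4.52.
kale + strawberries with both targets exact would need a negative amount; discard.
broccoli + avocado with both tight: 4.201 servings and 0.2746 servings → $4.74.
broccoli + strawberries: intersection lies outside the first quadrant.
avocado + strawberries with both tight: 0.5121 servings and 4.968 servings → $7.71.
So the least-cost plan costs $4.43.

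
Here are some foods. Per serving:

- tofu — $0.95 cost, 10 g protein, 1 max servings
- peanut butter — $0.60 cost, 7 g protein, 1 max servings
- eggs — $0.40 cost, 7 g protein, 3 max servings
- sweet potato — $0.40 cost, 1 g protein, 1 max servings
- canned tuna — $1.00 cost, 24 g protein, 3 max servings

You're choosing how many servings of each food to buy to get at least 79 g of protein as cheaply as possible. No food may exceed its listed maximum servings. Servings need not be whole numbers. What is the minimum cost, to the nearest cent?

$3.40

Cost per g of protein: canned tuna $0.0417, eggs $0.0571, peanut butter $0.0857, tofu $0.0950, sweet potato $0.4000.
Take 3 servings of canned tuna: +72.0 g protein for $3.00 (total $3.00, still need 7.0 g).
Take 1 serving of eggs: +7.0 g protein for $0.40 (total $3.40, still need 0.0 g).
Greedy by cheapest-per-g is optimal for a single linear constraint, so the minimum cost is $3.40.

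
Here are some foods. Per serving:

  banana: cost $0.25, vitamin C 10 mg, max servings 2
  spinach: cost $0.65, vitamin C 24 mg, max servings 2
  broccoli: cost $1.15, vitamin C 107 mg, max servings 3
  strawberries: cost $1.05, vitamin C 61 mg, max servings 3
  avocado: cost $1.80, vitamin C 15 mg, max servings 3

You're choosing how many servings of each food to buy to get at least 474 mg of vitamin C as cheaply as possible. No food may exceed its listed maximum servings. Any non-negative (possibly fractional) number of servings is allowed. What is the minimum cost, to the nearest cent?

$6.08

Cost per mg of vitamin C: broccoli $0.0107, strawberries $0.0172, banana $0.0250, spinach $0.0271, avocado $0.1200.
Take 3 servings of broccoli: +321.0 mg vitamin C for $3.45 (total $3.45, still need 153.0 mg).
Take 2.508 servings of strawberries: +153.0 mg vitamin C for $2.63 (total $6.08, still need 0.0 mg).
Filling from the cheapest source first is optimal under one linear minimum: $6.08.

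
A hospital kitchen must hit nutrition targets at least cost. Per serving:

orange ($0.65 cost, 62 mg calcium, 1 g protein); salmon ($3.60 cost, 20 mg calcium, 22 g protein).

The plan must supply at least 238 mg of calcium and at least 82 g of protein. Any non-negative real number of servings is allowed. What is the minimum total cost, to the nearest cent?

$14.72

An LP optimum is at a vertex; with two nutrient constraints at most two foods are used. Check each candidate.
orange only: max(238/62, 82/1) = 82 servings → $53.30.
salmon only: max(238/20, 82/22) = 11.9 servings → $42.84.
orange + salmon with both tight: 2.676 servings and 3.606 servings → $14.72.
Cheapest feasible corner: $14.72.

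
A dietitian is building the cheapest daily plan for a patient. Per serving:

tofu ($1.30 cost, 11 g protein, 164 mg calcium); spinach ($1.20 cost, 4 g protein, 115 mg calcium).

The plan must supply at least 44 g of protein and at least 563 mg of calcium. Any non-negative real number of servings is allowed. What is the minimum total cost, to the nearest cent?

With two linear requirements the optimum uses one or two foods; enumerate the corners.
tofu only: max(44/11, 563/164) = 4 servings → $5.20.
spinach only: max(44/4, 563/115) = 11 servings → $13.20.
tofu + spinach: the both-tight solution has a negative serving — not a feasible corner.
Cheapest feasible corner: $5.20.

$5.20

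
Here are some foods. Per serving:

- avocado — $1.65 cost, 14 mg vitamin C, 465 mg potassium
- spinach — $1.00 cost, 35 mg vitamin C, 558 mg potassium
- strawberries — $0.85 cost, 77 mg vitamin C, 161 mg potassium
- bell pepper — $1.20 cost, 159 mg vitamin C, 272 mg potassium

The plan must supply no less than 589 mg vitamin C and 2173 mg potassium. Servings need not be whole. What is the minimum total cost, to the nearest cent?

$6.17

A basic optimal solution has at most two foods positive. Try each food alone and each pair with both targets met exactly.
avocado only: max(589/14, 2173/465) = 42.07 servings → $69.42.
spinach only: max(589/35, 2173/558) = 16.83 servings → $16.83.
strawberries only: max(589/77, 2173/161) = 13.5 servings → $11.47.
bell pepper only: max(589/159, 2173/272) = 7.989 servings → $9.59.
avocado + spinach: the both-tight solution has a negative serving — not a feasible corner.
avocado + strawberries with both tight: 2.161 servings and 7.257 servings → $9.73.
avocado + bell pepper with both tight: 2.642 servings and 3.472 servings → $8.53.
spinach + strawberries with both tight: 1.942 servings and 6.767 servings → $7.69.
spinach + bell pepper with both tight: 2.34 servings and 3.189 servings → $6.17.
strawberries + bell pepper with both targets exact would need a negative amount; discard.
The minimum over all feasible corners is $6.17.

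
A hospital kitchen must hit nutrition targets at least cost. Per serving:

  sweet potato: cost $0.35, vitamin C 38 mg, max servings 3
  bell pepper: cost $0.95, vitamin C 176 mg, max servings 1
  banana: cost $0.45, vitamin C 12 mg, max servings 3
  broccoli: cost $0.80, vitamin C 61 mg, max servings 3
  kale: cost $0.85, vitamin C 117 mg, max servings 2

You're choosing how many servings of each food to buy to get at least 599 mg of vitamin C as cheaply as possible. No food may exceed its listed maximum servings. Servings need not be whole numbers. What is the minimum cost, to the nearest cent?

$4.68

Cost per mg of vitamin C: bell pepper $0.0054, kale $0.0073, sweet potato $0.0092, broccoli $0.0131, banana $0.0375.
Take 1 serving of bell pepper: +176.0 mg vitamin C for $0.95 (total $0.95, still need 423.0 mg).
Take 2 servings of kale: +234.0 mg vitamin C for $1.70 (total $2.65, still need 189.0 mg).
Take 3 servings of sweet potato: +114.0 mg vitamin C for $1.05 (total $3.70, still need 75.0 mg).
Take 1.23 servings of broccoli: +75.0 mg vitamin C for $0.98 (total $4.68, still need 0.0 mg).
Filling from the cheapest source first is optimal under one linear minimum: $4.68.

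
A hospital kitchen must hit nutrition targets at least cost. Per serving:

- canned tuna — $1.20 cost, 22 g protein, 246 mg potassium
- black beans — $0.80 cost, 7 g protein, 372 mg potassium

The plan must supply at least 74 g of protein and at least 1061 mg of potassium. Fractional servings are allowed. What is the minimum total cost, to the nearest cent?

The cheapest plan sits at a corner of the feasible region — with two constraints it uses at most two foods.
canned tuna only: max(74/22, 1061/246) = 4.313 servings → $5.18.
black beans only: max(74/7, 1061/372) = 10.57 servings → $8.46.
canned tuna + black beans with both tight: 3.111 servings and 0.7951 servings → $4.37.
Cheapest feasible corner: $4.37.

$4.37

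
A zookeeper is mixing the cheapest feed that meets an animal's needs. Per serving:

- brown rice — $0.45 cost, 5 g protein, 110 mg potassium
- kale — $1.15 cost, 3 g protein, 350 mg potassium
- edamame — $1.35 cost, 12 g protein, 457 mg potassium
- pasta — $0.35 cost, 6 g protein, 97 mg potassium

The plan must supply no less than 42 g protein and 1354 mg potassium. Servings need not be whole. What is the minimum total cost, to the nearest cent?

$4.12

brown rice only: max(42/5, 1354/110) = 12.31 servings → $5.54.
kale only: max(42/3, 1354/350) = 14 servings → $16.10.
edamame only: max(42/12, 1354/457) = 3.5 servings → $4.72.
pasta only: max(42/6, 1354/97) = 13.96 servings → $4.89.
brown rice + kale with both tight: 7.492 servings and 1.514 servings → $5.11.
brown rice + edamame with both tight: 3.053 servings and 2.228 servings → $4.38.
brown rice + pasta with both targets exact would need a negative amount; discard.
kale + edamame: intersection lies outside the first quadrant.
kale + pasta with both tight: 2.239 servings and 5.881 servings → $4.63.
edamame + pasta with both tight: 2.567 servings and 1.867 servings → $4.12.
Cheapest feasible corner: $4.12.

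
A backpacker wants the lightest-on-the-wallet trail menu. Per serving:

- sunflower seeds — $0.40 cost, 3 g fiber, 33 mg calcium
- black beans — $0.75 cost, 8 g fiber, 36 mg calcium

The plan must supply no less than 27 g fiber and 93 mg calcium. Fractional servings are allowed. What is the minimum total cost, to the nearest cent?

$2.53

An LP optimum is at a vertex; with two nutrient constraints at most two foods are used. Check each candidate.
sunflower seeds only: max(27/3, 93/33) = 9 servings → $3.60.
black beans only: max(27/8, 93/36) = 3.375 servings → $2.53.
sunflower seeds + black beans with both targets exact would need a negative amount; discard.
So the least-cost plan costs $2.53.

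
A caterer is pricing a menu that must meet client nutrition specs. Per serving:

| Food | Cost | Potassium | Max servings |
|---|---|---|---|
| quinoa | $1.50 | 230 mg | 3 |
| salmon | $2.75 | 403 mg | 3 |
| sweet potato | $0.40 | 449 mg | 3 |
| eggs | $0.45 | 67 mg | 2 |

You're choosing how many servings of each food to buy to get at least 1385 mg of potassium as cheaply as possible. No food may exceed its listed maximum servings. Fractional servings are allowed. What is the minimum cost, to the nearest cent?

$1.45

Cost per mg of potassium: sweet potato $0.0009, quinoa $0.0065, eggs $0.0067, salmon $0.0068.
Take 3 servings of sweet potato: +1347.0 mg potassium for $1.20 (total $1.20, still need 38.0 mg).
Take 0.1652 servings of quinoa: +38.0 mg potassium for $0.25 (total $1.45, still need 0.0 mg).
Filling from the cheapest source first is optimal under one linear minimum: $1.45.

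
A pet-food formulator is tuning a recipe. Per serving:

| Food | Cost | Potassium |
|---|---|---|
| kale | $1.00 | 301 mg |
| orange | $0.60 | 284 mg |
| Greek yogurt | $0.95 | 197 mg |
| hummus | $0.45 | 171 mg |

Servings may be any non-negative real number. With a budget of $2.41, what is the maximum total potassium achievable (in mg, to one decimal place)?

Potassium per dollar: orange 473.3, hummus 380, kale 301, Greek yogurt 207.4.
With no serving limits, spend the whole cost allowance on orange: $2.41 / $0.60 × 284 mg = 1140.7 mg.

1140.7 mg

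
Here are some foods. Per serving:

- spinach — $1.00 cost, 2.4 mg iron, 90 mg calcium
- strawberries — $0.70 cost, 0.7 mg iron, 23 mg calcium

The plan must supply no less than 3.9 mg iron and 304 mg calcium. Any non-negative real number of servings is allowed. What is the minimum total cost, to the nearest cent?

Two binding constraints pin down two serving amounts, so the optimal mix uses at most two foods. The candidates are each food alone (scaled to the tighter of iron/calcium) and each pair with both constraints tight.
spinach only: max(3.9/2.4, 304/90) = 3.378 servings → $3.38.
strawberries only: max(3.9/0.7, 304/23) = 13.22 servings → $9.25.
spinach + strawberries: the both-tight solution has a negative serving — not a feasible corner.
The minimum over all feasible corners is $3.38.

$3.38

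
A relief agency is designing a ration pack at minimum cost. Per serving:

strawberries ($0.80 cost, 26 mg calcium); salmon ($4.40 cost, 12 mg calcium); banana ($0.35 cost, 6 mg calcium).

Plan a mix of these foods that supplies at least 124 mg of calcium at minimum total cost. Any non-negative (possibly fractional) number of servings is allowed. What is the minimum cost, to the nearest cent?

$3.82

Cost per mg of calcium: strawberries $0.0308, banana $0.0583, salmon $0.3667.
With no serving limits, use only strawberries: 124 mg / 26 mg = 4.769 servings × $0.80 = $3.82.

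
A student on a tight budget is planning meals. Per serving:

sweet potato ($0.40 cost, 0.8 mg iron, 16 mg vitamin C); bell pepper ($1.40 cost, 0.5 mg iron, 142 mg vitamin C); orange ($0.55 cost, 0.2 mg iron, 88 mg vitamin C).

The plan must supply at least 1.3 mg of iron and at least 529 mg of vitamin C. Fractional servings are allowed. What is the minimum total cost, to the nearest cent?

sweet potato only: max(1.3/0.8, 529/16) = 33.06 servings → $13.22.
bell pepper only: max(1.3/0.5, 529/142) = 3.725 servings → $5.22.
orange only: max(1.3/0.2, 529/88) = 6.5 servings → $3.58.
sweet potato + bell pepper with both targets exact would need a negative amount; discard.
sweet potato + orange with both tight: 0.128 servings and 5.988 servings → $3.34.
bell pepper + orange with both tight: 0.5513 servings and 5.122 servings → $3.59.
So the least-cost plan costs $3.34.

$3.34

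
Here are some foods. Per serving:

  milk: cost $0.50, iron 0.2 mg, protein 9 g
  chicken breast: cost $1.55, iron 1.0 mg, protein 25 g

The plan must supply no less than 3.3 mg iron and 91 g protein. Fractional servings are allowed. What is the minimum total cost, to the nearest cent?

Two binding constraints pin down two serving amounts, so the optimal mix uses at most two foods. The candidates are each food alone (scaled to the tighter of iron/protein) and each pair with both constraints tight.
milk only: max(3.3/0.2, 91/9) = 16.5 servings → $8.25.
chicken breast only: max(3.3/1.0, 91/25) = 3.64 servings → $5.64.
milk + chicken breast with both tight: 2.125 servings and 2.875 servings → $5.52.
So the least-cost plan costs $5.52.

$5.52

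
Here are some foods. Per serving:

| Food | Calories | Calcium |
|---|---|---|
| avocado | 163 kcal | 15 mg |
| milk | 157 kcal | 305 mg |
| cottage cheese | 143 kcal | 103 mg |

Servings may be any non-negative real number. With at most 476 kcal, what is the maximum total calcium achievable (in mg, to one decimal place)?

924.7 mg

Calcium per kcal: milk 1.943, cottage cheese 0.7203, avocado 0.09202.
With no serving limits, spend the whole calories allowance on milk: 476 kcal / 157 kcal × 305 mg = 924.7 mg.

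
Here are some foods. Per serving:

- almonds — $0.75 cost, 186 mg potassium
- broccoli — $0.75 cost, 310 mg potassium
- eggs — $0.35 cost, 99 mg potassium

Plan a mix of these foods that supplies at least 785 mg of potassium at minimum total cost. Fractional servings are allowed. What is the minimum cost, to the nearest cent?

Cost per mg of potassium: broccoli $0.0024, eggs $0.0035, almonds $0.0040.
With no serving limits, use only broccoli: 785 mg / 310 mg = 2.532 servings × $0.75 = $1.90.

$1.90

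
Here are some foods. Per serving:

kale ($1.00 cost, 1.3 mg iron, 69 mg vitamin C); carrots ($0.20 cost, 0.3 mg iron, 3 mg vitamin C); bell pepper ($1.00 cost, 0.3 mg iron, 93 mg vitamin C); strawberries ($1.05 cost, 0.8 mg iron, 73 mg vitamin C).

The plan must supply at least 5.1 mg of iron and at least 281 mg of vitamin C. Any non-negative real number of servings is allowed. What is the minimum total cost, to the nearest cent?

$4.03

kale only: max(5.1/1.3, 281/69) = 4.072 servings → $4.07.
carrots only: max(5.1/0.3, 281/3) = 93.67 servings → $18.73.
bell pepper only: max(5.1/0.3, 281/93) = 17 servings → $17.00.
strawberries only: max(5.1/0.8, 281/73) = 6.375 servings → $6.69.
kale + carrots: intersection lies outside the first quadrant.
kale + bell pepper with both tight: 3.892 servings and 0.1337 servings → $4.03.
kale + strawberries with both tight: 3.715 servings and 0.3375 servings → $4.07.
carrots + bell pepper with both tight: 14.44 servings and 2.556 servings → $5.44.
carrots + strawberries with both tight: 7.564 servings and 3.538 servings → $5.23.
bell pepper + strawberries with both targets exact would need a negative amount; discard.
So the least-cost plan costs $4.03.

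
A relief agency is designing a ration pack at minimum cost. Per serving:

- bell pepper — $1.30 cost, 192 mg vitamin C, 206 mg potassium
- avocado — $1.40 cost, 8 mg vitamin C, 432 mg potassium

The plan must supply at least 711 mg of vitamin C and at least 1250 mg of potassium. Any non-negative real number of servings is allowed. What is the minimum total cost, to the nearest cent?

bell pepper only: max(711/192, 1250/206) = 6.068 servings → $7.89.
avocado only: max(711/8, 1250/432) = 88.88 servings → $124.42.
bell pepper + avocado with both tight: 3.655 servings and 1.151 servings → $6.36.
Cheapest feasible corner: $6.36.

$6.36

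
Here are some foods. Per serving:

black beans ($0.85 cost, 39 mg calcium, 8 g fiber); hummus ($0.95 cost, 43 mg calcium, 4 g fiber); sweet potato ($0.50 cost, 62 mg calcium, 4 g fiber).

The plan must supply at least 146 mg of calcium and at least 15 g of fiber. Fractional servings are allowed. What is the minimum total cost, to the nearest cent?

$1.72

black beans only: max(146/39, 15/8) = 3.744 servings → $3.18.
hummus only: max(146/43, 15/4) = 3.75 servings → $3.56.
sweet potato only: max(146/62, 15/4) = 3.75 servings → $1.88.
black beans + hummus with both tight: 0.3245 servings and 3.101 servings → $3.22.
black beans + sweet potato with both tight: 1.018 servings and 1.715 servings → $1.72.
hummus + sweet potato with both targets exact would need a negative amount; discard.
The minimum over all feasible corners is $1.72.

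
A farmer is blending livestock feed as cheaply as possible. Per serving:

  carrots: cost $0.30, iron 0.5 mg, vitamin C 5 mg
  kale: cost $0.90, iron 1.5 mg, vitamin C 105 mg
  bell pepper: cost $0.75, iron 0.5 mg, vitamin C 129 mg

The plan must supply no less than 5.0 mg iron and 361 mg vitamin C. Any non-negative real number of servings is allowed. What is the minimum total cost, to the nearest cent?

Two binding constraints pin down two serving amounts, so the optimal mix uses at most two foods. The candidates are each food alone (scaled to the tighter of iron/vitamin C) and each pair with both constraints tight.
carrots only: max(5.0/0.5, 361/5) = 72.2 servings → $21.66.
kale only: max(5.0/1.5, 361/105) = 3.438 servings → $3.09.
bell pepper only: max(5.0/0.5, 361/129) = 10 servings → $7.50.
carrots + kale with both targets exact would need a negative amount; discard.
carrots + bell pepper with both tight: 7.492 servings and 2.508 servings → $4.13.
kale + bell pepper with both tight: 3.294 servings and 0.117 servings → $3.05.
The minimum over all feasible corners is $3.05.

$3.05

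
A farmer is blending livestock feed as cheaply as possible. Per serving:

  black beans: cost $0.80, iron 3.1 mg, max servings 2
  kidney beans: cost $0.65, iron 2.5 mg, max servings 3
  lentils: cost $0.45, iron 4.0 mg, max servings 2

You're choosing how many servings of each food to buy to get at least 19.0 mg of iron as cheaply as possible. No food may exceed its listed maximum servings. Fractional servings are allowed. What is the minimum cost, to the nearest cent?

Cost per mg of iron: lentils $0.1125, black beans $0.2581, kidney beans $0.2600.
Take 2 servings of lentils: +8.0 mg iron for $0.90 (total $0.90, still need 11.0 mg).
Take 2 servings of black beans: +6.2 mg iron for $1.60 (total $2.50, still need 4.8 mg).
Take 1.92 servings of kidney beans: +4.8 mg iron for $1.25 (total $3.75, still need 0.0 mg).
Greedy by cheapest-per-mg is optimal for a single linear constraint, so the minimum cost is $3.75.

$3.75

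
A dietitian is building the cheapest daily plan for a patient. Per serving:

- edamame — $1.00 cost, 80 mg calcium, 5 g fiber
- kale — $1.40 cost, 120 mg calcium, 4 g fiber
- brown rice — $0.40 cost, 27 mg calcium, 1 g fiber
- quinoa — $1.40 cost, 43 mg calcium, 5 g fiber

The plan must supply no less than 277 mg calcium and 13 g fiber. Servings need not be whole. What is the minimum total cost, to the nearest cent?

$3.34

The cheapest plan sits at a corner of the feasible region — with two constraints it uses at most two foods.
edamame only: max(277/80, 13/5) = 3.462 servings → $3.46.
kale only: max(277/120, 13/4) = 3.25 servings → $4.55.
brown rice only: max(277/27, 13/1) = 13 servings → $5.20.
quinoa only: max(277/43, 13/5) = 6.442 servings → $9.02.
edamame + kale with both tight: 1.614 servings and 1.232 servings → $3.34.
edamame + brown rice with both tight: 1.345 servings and 6.273 servings → $3.85.
edamame + quinoa: the both-tight solution has a negative serving — not a feasible corner.
kale + brown rice: the both-tight solution has a negative serving — not a feasible corner.
kale + quinoa with both tight: 1.93 servings and 1.056 servings → $4.18.
brown rice + quinoa with both tight: 8.978 servings and 0.8043 servings → $4.72.
Cheapest feasible corner: $3.34.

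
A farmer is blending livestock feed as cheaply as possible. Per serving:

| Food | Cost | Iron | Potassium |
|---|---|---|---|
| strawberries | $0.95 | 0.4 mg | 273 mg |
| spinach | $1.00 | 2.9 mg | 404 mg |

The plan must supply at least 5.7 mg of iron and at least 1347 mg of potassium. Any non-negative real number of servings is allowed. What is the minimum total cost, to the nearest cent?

$3.33

Check every corner: each single food scaled to meet both minima, and each pair solved so both constraints bind.
strawberries only: max(5.7/0.4, 1347/273) = 14.25 servings → $13.54.
spinach only: max(5.7/2.9, 1347/404) = 3.334 servings → $3.33.
strawberries + spinach with both tight: 2.545 servings and 1.615 servings → $4.03.
Cheapest feasible corner: $3.33.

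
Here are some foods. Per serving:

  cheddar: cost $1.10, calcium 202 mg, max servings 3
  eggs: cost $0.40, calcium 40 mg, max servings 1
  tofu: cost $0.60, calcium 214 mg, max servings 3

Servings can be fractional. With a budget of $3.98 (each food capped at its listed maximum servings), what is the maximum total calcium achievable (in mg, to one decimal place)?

1042.3 mg

Calcium per dollar: tofu 356.7, cheddar 183.6, eggs 100.
Take 3 servings of tofu: spends $1.80, +642.0 mg calcium (running total 642.0 mg).
Take 1.982 servings of cheddar: spends $2.18, +400.3 mg calcium (running total 1042.3 mg).
Greedy by best ratio exhausts the cost allowance optimally: 1042.3 mg.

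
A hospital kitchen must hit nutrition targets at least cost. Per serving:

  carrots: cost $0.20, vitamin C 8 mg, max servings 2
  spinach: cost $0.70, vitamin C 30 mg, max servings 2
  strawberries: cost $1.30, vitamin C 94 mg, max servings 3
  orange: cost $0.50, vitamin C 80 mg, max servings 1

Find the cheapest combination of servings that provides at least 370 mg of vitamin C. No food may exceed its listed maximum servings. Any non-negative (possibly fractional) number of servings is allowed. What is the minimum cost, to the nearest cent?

Cost per mg of vitamin C: orange $0.0063, strawberries $0.0138, spinach $0.0233, carrots $0.0250.
Take 1 serving of orange: +80.0 mg vitamin C for $0.50 (total $0.50, still need 290.0 mg).
Take 3 servings of strawberries: +282.0 mg vitamin C for $3.90 (total $4.40, still need 8.0 mg).
Take 0.2667 servings of spinach: +8.0 mg vitamin C for $0.19 (total $4.59, still need 0.0 mg).
Greedy by cheapest-per-mg is optimal for a single linear constraint, so the minimum cost is $4.59.

$4.59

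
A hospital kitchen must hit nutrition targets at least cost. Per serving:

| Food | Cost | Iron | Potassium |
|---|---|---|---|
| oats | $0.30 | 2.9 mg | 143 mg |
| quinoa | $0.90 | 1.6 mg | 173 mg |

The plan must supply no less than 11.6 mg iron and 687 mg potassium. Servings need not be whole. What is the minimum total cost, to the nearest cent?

$1.44

oats only: max(11.6/2.9, 687/143) = 4.804 servings → $1.44.
quinoa only: max(11.6/1.6, 687/173) = 7.25 servings → $6.53.
oats + quinoa with both tight: 3.326 servings and 1.222 servings → $2.10.
So the least-cost plan costs $1.44.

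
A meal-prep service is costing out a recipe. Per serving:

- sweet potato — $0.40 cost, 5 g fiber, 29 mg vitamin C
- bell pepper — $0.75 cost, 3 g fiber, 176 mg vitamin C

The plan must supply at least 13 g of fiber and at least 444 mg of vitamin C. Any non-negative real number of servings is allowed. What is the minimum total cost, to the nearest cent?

$2.23

This is a tiny linear program; its minimum lies at a vertex of the feasible set. List the vertices and price them.
sweet potato only: max(13/5, 444/29) = 15.31 servings → $6.12.
bell pepper only: max(13/3, 444/176) = 4.333 servings → $3.25.
sweet potato + bell pepper with both tight: 1.206 servings and 2.324 servings → $2.23.
Cheapest feasible corner: $2.23.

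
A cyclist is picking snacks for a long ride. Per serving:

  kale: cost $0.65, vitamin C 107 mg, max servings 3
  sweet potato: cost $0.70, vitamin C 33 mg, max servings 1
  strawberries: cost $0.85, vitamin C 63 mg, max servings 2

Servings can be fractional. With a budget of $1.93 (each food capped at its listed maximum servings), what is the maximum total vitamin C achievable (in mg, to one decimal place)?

Vitamin C per dollar: kale 164.6, strawberries 74.12, sweet potato 47.14.
Take 2.969 servings of kale: spends $1.93, +317.7 mg vitamin C (running total 317.7 mg).
Greedy by best ratio exhausts the cost allowance optimally: 317.7 mg.

317.7 mg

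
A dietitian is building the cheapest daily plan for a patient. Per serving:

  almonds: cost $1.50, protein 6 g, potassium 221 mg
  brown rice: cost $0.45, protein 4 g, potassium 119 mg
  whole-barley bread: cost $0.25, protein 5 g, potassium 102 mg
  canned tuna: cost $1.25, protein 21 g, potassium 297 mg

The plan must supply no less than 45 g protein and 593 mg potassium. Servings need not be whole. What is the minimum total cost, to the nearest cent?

$2.25

An LP optimum is at a vertex; with two nutrient constraints at most two foods are used. Check each candidate.
almonds only: max(45/6, 593/221) = 7.5 servings → $11.25.
brown rice only: max(45/4, 593/119) = 11.25 servings → $5.06.
whole-barley bread only: max(45/5, 593/102) = 9 servings → $2.25.
canned tuna only: max(45/21, 593/297) = 2.143 servings → $2.68.
almonds + brown rice: intersection lies outside the first quadrant.
almonds + whole-barley bread: the both-tight solution has a negative serving — not a feasible corner.
almonds + canned tuna: intersection lies outside the first quadrant.
brown rice + whole-barley bread: intersection lies outside the first quadrant.
brown rice + canned tuna: intersection lies outside the first quadrant.
whole-barley bread + canned tuna with both targets exact would need a negative amount; discard.
Cheapest feasible corner: $2.25.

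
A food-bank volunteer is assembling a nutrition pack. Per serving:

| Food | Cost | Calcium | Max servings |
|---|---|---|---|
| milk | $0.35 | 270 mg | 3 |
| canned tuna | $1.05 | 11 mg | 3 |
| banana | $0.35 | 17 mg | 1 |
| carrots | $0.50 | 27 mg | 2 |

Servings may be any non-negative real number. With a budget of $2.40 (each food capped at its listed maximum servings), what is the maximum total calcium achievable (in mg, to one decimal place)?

881.0 mg

Calcium per dollar: milk 771.4, carrots 54, banana 48.57, canned tuna 10.48.
Take 3 servings of milk: spends $1.05, +810.0 mg calcium (running total 810.0 mg).
Take 2 servings of carrots: spends $1.00, +54.0 mg calcium (running total 864.0 mg).
Take 1 serving of banana: spends $0.35, +17.0 mg calcium (running total 881.0 mg).
Greedy by best ratio exhausts the cost allowance optimally: 881.0 mg.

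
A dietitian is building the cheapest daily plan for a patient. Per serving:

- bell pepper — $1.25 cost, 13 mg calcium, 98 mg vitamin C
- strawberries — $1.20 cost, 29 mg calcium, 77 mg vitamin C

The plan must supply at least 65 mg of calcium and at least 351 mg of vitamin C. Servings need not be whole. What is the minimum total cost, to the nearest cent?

$4.69

Minimising a linear cost over {calcium ≥ 65, vitamin C ≥ 351, servings ≥ 0} — the optimum is at a vertex, using one or two foods.
bell pepper only: max(65/13, 351/98) = 5 servings → $6.25.
strawberries only: max(65/29, 351/77) = 4.558 servings → $5.47.
bell pepper + strawberries with both tight: 2.81 servings and 0.9815 servings → $4.69.
Cheapest feasible corner: $4.69.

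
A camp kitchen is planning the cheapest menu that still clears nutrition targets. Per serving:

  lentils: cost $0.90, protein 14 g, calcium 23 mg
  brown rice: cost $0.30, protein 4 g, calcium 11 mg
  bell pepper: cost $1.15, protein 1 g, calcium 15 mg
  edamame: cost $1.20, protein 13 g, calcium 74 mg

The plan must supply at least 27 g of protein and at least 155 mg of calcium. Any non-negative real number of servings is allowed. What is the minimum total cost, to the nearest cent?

$2.51

This is a tiny linear program; its minimum lies at a vertex of the feasible set. List the vertices and price them.
lentils only: max(27/14, 155/23) = 6.739 servings → $6.07.
brown rice only: max(27/4, 155/11) = 14.09 servings → $4.23.
bell pepper only: max(27/1, 155/15) = 27 servings → $31.05.
edamame only: max(27/13, 155/74) = 2.095 servings → $2.51.
lentils + brown rice: intersection lies outside the first quadrant.
lentils + bell pepper with both tight: 1.337 servings and 8.283 servings → $10.73.
lentils + edamame with both targets exact would need a negative amount; discard.
brown rice + bell pepper with both tight: 5.102 servings and 6.592 servings → $9.11.
brown rice + edamame: intersection lies outside the first quadrant.
bell pepper + edamame with both tight: 0.1405 servings and 2.066 servings → $2.64.
So the least-cost plan costs $2.51.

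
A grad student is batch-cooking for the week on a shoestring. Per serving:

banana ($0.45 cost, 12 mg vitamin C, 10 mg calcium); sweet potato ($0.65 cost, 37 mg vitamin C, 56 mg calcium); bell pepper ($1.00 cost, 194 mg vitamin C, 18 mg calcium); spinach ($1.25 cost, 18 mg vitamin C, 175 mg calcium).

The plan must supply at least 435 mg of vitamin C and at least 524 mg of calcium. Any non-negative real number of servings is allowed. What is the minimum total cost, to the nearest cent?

banana only: max(435/12, 524/10) = 52.4 servings → $23.58.
sweet potato only: max(435/37, 524/56) = 11.76 servings → $7.64.
bell pepper only: max(435/194, 524/18) = 29.11 servings → $29.11.
spinach only: max(435/18, 524/175) = 24.17 servings → $30.21.
banana + sweet potato with both tight: 16.46 servings and 6.417 servings → $11.58.
banana + bell pepper: intersection lies outside the first quadrant.
banana + spinach with both tight: 34.74 servings and 1.009 servings → $16.89.
sweet potato + bell pepper with both tight: 9.2 servings and 0.4875 servings → $6.47.
sweet potato + spinach: the both-tight solution has a negative serving — not a feasible corner.
bell pepper + spinach with both tight: 1.983 servings and 2.79 servings → $5.47.
The minimum over all feasible corners is $5.47.

$5.47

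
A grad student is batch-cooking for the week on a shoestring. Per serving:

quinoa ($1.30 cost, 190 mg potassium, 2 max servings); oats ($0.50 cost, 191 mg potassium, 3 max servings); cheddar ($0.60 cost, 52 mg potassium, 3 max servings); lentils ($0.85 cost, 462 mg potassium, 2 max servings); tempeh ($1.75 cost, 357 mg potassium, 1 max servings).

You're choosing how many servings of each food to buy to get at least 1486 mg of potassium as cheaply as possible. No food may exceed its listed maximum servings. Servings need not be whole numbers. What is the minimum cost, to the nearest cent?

Cost per mg of potassium: lentils $0.0018, oats $0.0026, tempeh $0.0049, quinoa $0.0068, cheddar $0.0115.
Take 2 servings of lentils: +924.0 mg potassium for $1.70 (total $1.70, still need 562.0 mg).
Take 2.942 servings of oats: +562.0 mg potassium for $1.47 (total $3.17, still need 0.0 mg).
Filling from the cheapest source first is optimal under one linear minimum: $3.17.

$3.17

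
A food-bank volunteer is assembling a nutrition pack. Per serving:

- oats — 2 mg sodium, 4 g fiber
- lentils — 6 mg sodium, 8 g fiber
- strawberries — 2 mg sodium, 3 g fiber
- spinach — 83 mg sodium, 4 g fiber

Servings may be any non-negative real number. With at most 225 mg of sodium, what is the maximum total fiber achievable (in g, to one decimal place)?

450.0 g

Fiber per mg sodium: oats 2, strawberries 1.5, lentils 1.333, spinach 0.04819.
With no serving limits, spend the whole sodium allowance on oats: 225 mg / 2 mg × 4 g = 450.0 g.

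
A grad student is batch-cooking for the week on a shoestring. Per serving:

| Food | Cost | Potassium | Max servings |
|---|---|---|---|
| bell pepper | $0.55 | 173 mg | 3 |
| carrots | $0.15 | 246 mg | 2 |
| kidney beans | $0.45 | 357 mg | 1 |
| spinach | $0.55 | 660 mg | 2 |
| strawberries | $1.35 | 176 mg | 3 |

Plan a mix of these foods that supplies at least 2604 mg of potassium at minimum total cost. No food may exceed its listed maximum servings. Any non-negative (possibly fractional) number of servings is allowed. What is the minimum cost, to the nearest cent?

$3.23

Cost per mg of potassium: carrots $0.0006, spinach $0.0008, kidney beans $0.0013, bell pepper $0.0032, strawberries $0.0077.
Take 2 servings of carrots: +492.0 mg potassium for $0.30 (total $0.30, still need 2112.0 mg).
Take 2 servings of spinach: +1320.0 mg potassium for $1.10 (total $1.40, still need 792.0 mg).
Take 1 serving of kidney beans: +357.0 mg potassium for $0.45 (total $1.85, still need 435.0 mg).
Take 2.514 servings of bell pepper: +435.0 mg potassium for $1.38 (total $3.23, still need 0.0 mg).
Greedy by cheapest-per-mg is optimal for a single linear constraint, so the minimum cost is $3.23.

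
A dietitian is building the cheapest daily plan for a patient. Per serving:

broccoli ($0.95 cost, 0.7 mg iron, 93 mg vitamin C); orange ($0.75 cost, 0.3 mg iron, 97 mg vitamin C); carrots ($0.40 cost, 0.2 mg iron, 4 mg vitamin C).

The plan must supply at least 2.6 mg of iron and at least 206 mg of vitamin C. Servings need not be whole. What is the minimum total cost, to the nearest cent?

$3.53

An LP optimum is at a vertex; with two nutrient constraints at most two foods are used. Check each candidate.
broccoli only: max(2.6/0.7, 206/93) = 3.714 servings → $3.53.
orange only: max(2.6/0.3, 206/97) = 8.667 servings → $6.50.
carrots only: max(2.6/0.2, 206/4) = 51.5 servings → $20.60.
broccoli + orange: the both-tight solution has a negative serving — not a feasible corner.
broccoli + carrots with both tight: 1.949 servings and 6.177 servings → $4.32.
orange + carrots with both tight: 1.692 servings and 10.46 servings → $5.45.
The minimum over all feasible corners is $3.53.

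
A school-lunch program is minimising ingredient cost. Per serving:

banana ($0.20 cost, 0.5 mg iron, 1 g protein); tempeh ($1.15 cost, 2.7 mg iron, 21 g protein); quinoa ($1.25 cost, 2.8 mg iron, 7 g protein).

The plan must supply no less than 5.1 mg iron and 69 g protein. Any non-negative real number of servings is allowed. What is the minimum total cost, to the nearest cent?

An LP optimum is at a vertex; with two nutrient constraints at most two foods are used. Check each candidate.
banana only: max(5.1/0.5, 69/1) = 69 servings → $13.80.
tempeh only: max(5.1/2.7, 69/21) = 3.286 servings → $3.78.
quinoa only: max(5.1/2.8, 69/7) = 9.857 servings → $12.32.
banana + tempeh with both targets exact would need a negative amount; discard.
banana + quinoa: the both-tight solution has a negative serving — not a feasible corner.
tempeh + quinoa with both targets exact would need a negative amount; discard.
Cheapest feasible corner: $3.78.

$3.78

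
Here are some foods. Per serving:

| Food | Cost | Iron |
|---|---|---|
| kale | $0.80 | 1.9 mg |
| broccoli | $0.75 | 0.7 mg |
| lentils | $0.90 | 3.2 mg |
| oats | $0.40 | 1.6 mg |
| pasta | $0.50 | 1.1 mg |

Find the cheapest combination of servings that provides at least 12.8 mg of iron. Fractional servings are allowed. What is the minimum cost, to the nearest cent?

Cost per mg of iron: oats $0.2500, lentils $0.2812, kale $0.4211, pasta $0.4545, broccoli $1.0714.
With no serving limits, use only oats: 12.8 mg / 1.6 mg = 8 servings × $0.40 = $3.20.

$3.20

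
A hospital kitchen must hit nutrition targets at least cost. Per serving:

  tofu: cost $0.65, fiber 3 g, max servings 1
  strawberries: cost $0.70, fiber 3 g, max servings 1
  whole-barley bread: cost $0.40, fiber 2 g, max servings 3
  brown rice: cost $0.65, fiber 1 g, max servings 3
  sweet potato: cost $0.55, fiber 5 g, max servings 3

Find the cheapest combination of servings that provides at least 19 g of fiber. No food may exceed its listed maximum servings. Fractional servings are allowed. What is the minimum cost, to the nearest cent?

$2.45

Cost per g of fiber: sweet potato $0.1100, whole-barley bread $0.2000, tofu $0.2167, strawberries $0.2333, brown rice $0.6500.
Take 3 servings of sweet potato: +15.0 g fiber for $1.65 (total $1.65, still need 4.0 g).
Take 2 servings of whole-barley bread: +4.0 g fiber for $0.80 (total $2.45, still need 0.0 g).
Greedy by cheapest-per-g is optimal for a single linear constraint, so the minimum cost is $2.45.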